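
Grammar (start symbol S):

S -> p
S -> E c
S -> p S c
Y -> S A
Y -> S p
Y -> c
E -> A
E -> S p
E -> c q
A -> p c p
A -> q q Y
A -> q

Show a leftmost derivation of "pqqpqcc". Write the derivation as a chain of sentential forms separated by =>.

S=>pSc=>pEcc=>pAcc=>pqqYcc=>pqqSAcc=>pqqpAcc=>pqqpqcc

S => pSc   [S -> p S c]
pSc => pEcc   [S -> E c]
pEcc => pAcc   [E -> A]
pAcc => pqqYcc   [A -> q q Y]
pqqYcc => pqqSAcc   [Y -> S A]
pqqSAcc => pqqpAcc   [S -> p]
pqqpAcc => pqqpqcc   [A -> q]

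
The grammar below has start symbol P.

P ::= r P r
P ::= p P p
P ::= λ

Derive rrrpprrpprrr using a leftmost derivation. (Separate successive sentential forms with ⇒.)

P ⇒ rPr   [P ::= r P r]
rPr ⇒ rrPrr   [P ::= r P r]
rrPrr ⇒ rrrPrrr   [P ::= r P r]
rrrPrrr ⇒ rrrpPprrr   [P ::= p P p]
rrrpPprrr ⇒ rrrppPpprrr   [P ::= p P p]
rrrppPpprrr ⇒ rrrpprPrpprrr   [P ::= r P r]
rrrpprPrpprrr ⇒ rrrpprrpprrr   [P ::= λ]

P⇒rPr⇒rrPrr⇒rrrPrrr⇒rrrpPprrr⇒rrrppPpprrr⇒rrrpprPrpprrr⇒rrrpprrpprrr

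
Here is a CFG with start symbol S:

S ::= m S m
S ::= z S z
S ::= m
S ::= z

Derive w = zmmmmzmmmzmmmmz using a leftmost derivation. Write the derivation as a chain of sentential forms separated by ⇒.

S ⇒ zSz   [S ::= z S z]
zSz ⇒ zmSmz   [S ::= m S m]
zmSmz ⇒ zmmSmmz   [S ::= m S m]
zmmSmmz ⇒ zmmmSmmmz   [S ::= m S m]
zmmmSmmmz ⇒ zmmmmSmmmmz   [S ::= m S m]
zmmmmSmmmmz ⇒ zmmmmzSzmmmmz   [S ::= z S z]
zmmmmzSzmmmmz ⇒ zmmmmzmSmzmmmmz   [S ::= m S m]
zmmmmzmSmzmmmmz ⇒ zmmmmzmmmzmmmmz   [S ::= m]

S ⇒ zSz ⇒ zmSmz ⇒ zmmSmmz ⇒ zmmmSmmmz ⇒ zmmmmSmmmmz ⇒ zmmmmzSzmmmmz ⇒ zmmmmzmSmzmmmmz ⇒ zmmmmzmmmzmmmmz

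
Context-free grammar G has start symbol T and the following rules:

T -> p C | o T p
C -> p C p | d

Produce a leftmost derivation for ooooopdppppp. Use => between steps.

T => oTp   [T -> o T p]
oTp => ooTpp   [T -> o T p]
ooTpp => oooTppp   [T -> o T p]
oooTppp => ooooTpppp   [T -> o T p]
ooooTpppp => oooooTppppp   [T -> o T p]
oooooTppppp => ooooopCppppp   [T -> p C]
ooooopCppppp => ooooopdppppp   [C -> d]

T => oTp => ooTpp => oooTppp => ooooTpppp => oooooTppppp => ooooopCppppp => ooooopdppppp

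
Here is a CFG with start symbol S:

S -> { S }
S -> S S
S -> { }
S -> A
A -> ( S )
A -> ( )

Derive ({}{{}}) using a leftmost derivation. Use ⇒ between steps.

S ⇒ A ⇒ (S) ⇒ (SS) ⇒ ({}S) ⇒ ({}{S}) ⇒ ({}{{}})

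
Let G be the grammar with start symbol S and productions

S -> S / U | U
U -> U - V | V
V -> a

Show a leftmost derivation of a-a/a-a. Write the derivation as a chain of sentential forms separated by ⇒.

S ⇒ S/U ⇒ U/U ⇒ U-V/U ⇒ V-V/U ⇒ a-V/U ⇒ a-a/U ⇒ a-a/U-V ⇒ a-a/V-V ⇒ a-a/a-V ⇒ a-a/a-a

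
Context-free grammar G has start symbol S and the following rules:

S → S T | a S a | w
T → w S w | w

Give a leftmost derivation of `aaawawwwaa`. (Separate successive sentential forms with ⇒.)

S ⇒ aSa   [S → a S a]
aSa ⇒ aaSaa   [S → a S a]
aaSaa ⇒ aaSTaa   [S → S T]
aaSTaa ⇒ aaSTTaa   [S → S T]
aaSTTaa ⇒ aaSTTTaa   [S → S T]
aaSTTTaa ⇒ aaaSaTTTaa   [S → a S a]
aaaSaTTTaa ⇒ aaawaTTTaa   [S → w]
aaawaTTTaa ⇒ aaawawTTaa   [T → w]
aaawawTTaa ⇒ aaawawwTaa   [T → w]
aaawawwTaa ⇒ aaawawwwaa   [T → w]

S⇒aSa⇒aaSaa⇒aaSTaa⇒aaSTTaa⇒aaSTTTaa⇒aaaSaTTTaa⇒aaawaTTTaa⇒aaawawTTaa⇒aaawawwTaa⇒aaawawwwaa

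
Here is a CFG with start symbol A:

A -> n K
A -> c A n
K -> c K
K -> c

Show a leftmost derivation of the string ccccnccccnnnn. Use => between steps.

A => cAn   [A -> c A n]
cAn => ccAnn   [A -> c A n]
ccAnn => cccAnnn   [A -> c A n]
cccAnnn => ccccAnnnn   [A -> c A n]
ccccAnnnn => ccccnKnnnn   [A -> n K]
ccccnKnnnn => ccccncKnnnn   [K -> c K]
ccccncKnnnn => ccccnccKnnnn   [K -> c K]
ccccnccKnnnn => ccccncccKnnnn   [K -> c K]
ccccncccKnnnn => ccccnccccnnnn   [K -> c]

A => cAn => ccAnn => cccAnnn => ccccAnnnn => ccccnKnnnn => ccccncKnnnn => ccccnccKnnnn => ccccncccKnnnn => ccccnccccnnnn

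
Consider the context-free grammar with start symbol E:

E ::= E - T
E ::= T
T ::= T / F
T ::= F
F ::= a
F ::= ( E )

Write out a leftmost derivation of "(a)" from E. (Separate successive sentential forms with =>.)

E=>T=>F=>(E)=>(T)=>(F)=>(a)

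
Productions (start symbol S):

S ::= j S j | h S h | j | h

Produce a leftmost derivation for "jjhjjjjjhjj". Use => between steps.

S=>jSj=>jjSjj=>jjhShjj=>jjhjSjhjj=>jjhjjSjjhjj=>jjhjjjjjhjj

S => jSj   [S ::= j S j]
jSj => jjSjj   [S ::= j S j]
jjSjj => jjhShjj   [S ::= h S h]
jjhShjj => jjhjSjhjj   [S ::= j S j]
jjhjSjhjj => jjhjjSjjhjj   [S ::= j S j]
jjhjjSjjhjj => jjhjjjjjhjj   [S ::= j]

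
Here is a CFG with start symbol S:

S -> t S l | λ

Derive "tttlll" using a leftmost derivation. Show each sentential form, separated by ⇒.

S⇒tSl⇒ttSll⇒tttSlll⇒tttlll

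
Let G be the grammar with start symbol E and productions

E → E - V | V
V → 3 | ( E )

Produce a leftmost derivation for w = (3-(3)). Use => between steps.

E => V   [E → V]
V => (E)   [V → ( E )]
(E) => (E-V)   [E → E - V]
(E-V) => (V-V)   [E → V]
(V-V) => (3-V)   [V → 3]
(3-V) => (3-(E))   [V → ( E )]
(3-(E)) => (3-(V))   [E → V]
(3-(V)) => (3-(3))   [V → 3]

E=>V=>(E)=>(E-V)=>(V-V)=>(3-V)=>(3-(E))=>(3-(V))=>(3-(3))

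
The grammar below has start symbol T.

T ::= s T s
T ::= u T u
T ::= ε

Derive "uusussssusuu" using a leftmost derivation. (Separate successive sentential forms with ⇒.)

T ⇒ uTu ⇒ uuTuu ⇒ uusTsuu ⇒ uusuTusuu ⇒ uususTsusuu ⇒ uusussTssusuu ⇒ uusussssusuu

T ⇒ uTu   [T ::= u T u]
uTu ⇒ uuTuu   [T ::= u T u]
uuTuu ⇒ uusTsuu   [T ::= s T s]
uusTsuu ⇒ uusuTusuu   [T ::= u T u]
uusuTusuu ⇒ uususTsusuu   [T ::= s T s]
uususTsusuu ⇒ uusussTssusuu   [T ::= s T s]
uusussTssusuu ⇒ uusussssusuu   [T ::= ε]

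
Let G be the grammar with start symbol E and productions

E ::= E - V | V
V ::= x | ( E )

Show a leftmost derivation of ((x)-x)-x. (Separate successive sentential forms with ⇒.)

E ⇒ E-V   [E ::= E - V]
E-V ⇒ V-V   [E ::= V]
V-V ⇒ (E)-V   [V ::= ( E )]
(E)-V ⇒ (E-V)-V   [E ::= E - V]
(E-V)-V ⇒ (V-V)-V   [E ::= V]
(V-V)-V ⇒ ((E)-V)-V   [V ::= ( E )]
((E)-V)-V ⇒ ((V)-V)-V   [E ::= V]
((V)-V)-V ⇒ ((x)-V)-V   [V ::= x]
((x)-V)-V ⇒ ((x)-x)-V   [V ::= x]
((x)-x)-V ⇒ ((x)-x)-x   [V ::= x]

E⇒E-V⇒V-V⇒(E)-V⇒(E-V)-V⇒(V-V)-V⇒((E)-V)-V⇒((V)-V)-V⇒((x)-V)-V⇒((x)-x)-V⇒((x)-x)-x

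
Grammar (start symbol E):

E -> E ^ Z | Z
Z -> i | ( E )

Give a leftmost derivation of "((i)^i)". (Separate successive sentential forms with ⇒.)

E⇒Z⇒(E)⇒(E^Z)⇒(Z^Z)⇒((E)^Z)⇒((Z)^Z)⇒((i)^Z)⇒((i)^i)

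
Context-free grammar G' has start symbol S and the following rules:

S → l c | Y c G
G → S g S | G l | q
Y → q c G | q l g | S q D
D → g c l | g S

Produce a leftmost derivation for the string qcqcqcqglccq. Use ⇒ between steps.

S ⇒ YcG   [S → Y c G]
YcG ⇒ qcGcG   [Y → q c G]
qcGcG ⇒ qcSgScG   [G → S g S]
qcSgScG ⇒ qcYcGgScG   [S → Y c G]
qcYcGgScG ⇒ qcqcGcGgScG   [Y → q c G]
qcqcGcGgScG ⇒ qcqcqcGgScG   [G → q]
qcqcqcGgScG ⇒ qcqcqcqgScG   [G → q]
qcqcqcqgScG ⇒ qcqcqcqglccG   [S → l c]
qcqcqcqglccG ⇒ qcqcqcqglccq   [G → q]

S ⇒ YcG ⇒ qcGcG ⇒ qcSgScG ⇒ qcYcGgScG ⇒ qcqcGcGgScG ⇒ qcqcqcGgScG ⇒ qcqcqcqgScG ⇒ qcqcqcqglccG ⇒ qcqcqcqglccq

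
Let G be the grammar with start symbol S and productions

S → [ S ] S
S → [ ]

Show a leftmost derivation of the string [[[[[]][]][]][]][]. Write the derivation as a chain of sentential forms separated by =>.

S => [S]S   [S → [ S ] S]
[S]S => [[S]S]S   [S → [ S ] S]
[[S]S]S => [[[S]S]S]S   [S → [ S ] S]
[[[S]S]S]S => [[[[S]S]S]S]S   [S → [ S ] S]
[[[[S]S]S]S]S => [[[[[]]S]S]S]S   [S → [ ]]
[[[[[]]S]S]S]S => [[[[[]][]]S]S]S   [S → [ ]]
[[[[[]][]]S]S]S => [[[[[]][]][]]S]S   [S → [ ]]
[[[[[]][]][]]S]S => [[[[[]][]][]][]]S   [S → [ ]]
[[[[[]][]][]][]]S => [[[[[]][]][]][]][]   [S → [ ]]

S => [S]S => [[S]S]S => [[[S]S]S]S => [[[[S]S]S]S]S => [[[[[]]S]S]S]S => [[[[[]][]]S]S]S => [[[[[]][]][]]S]S => [[[[[]][]][]][]]S => [[[[[]][]][]][]][]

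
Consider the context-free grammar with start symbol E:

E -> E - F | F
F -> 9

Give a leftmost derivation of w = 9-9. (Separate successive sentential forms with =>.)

E => E-F => F-F => 9-F => 9-9

E => E-F   [E -> E - F]
E-F => F-F   [E -> F]
F-F => 9-F   [F -> 9]
9-F => 9-9   [F -> 9]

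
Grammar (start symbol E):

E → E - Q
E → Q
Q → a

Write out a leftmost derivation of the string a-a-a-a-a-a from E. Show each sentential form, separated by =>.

E => E-Q => E-Q-Q => E-Q-Q-Q => E-Q-Q-Q-Q => E-Q-Q-Q-Q-Q => Q-Q-Q-Q-Q-Q => a-Q-Q-Q-Q-Q => a-a-Q-Q-Q-Q => a-a-a-Q-Q-Q => a-a-a-a-Q-Q => a-a-a-a-a-Q => a-a-a-a-a-a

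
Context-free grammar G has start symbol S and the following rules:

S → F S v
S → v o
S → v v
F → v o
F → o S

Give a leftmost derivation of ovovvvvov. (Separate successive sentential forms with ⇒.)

S ⇒ FSv ⇒ oSSv ⇒ oFSvSv ⇒ ovoSvSv ⇒ ovovvvSv ⇒ ovovvvvov

S ⇒ FSv   [S → F S v]
FSv ⇒ oSSv   [F → o S]
oSSv ⇒ oFSvSv   [S → F S v]
oFSvSv ⇒ ovoSvSv   [F → v o]
ovoSvSv ⇒ ovovvvSv   [S → v v]
ovovvvSv ⇒ ovovvvvov   [S → v o]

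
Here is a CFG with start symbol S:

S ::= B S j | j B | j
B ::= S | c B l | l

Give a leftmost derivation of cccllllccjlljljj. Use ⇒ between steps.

S ⇒ BSj   [S ::= B S j]
BSj ⇒ cBlSj   [B ::= c B l]
cBlSj ⇒ ccBllSj   [B ::= c B l]
ccBllSj ⇒ cccBlllSj   [B ::= c B l]
cccBlllSj ⇒ cccllllSj   [B ::= l]
cccllllSj ⇒ cccllllBSjj   [S ::= B S j]
cccllllBSjj ⇒ cccllllcBlSjj   [B ::= c B l]
cccllllcBlSjj ⇒ cccllllccBllSjj   [B ::= c B l]
cccllllccBllSjj ⇒ cccllllccSllSjj   [B ::= S]
cccllllccSllSjj ⇒ cccllllccjllSjj   [S ::= j]
cccllllccjllSjj ⇒ cccllllccjlljBjj   [S ::= j B]
cccllllccjlljBjj ⇒ cccllllccjlljljj   [B ::= l]

S⇒BSj⇒cBlSj⇒ccBllSj⇒cccBlllSj⇒cccllllSj⇒cccllllBSjj⇒cccllllcBlSjj⇒cccllllccBllSjj⇒cccllllccSllSjj⇒cccllllccjllSjj⇒cccllllccjlljBjj⇒cccllllccjlljljj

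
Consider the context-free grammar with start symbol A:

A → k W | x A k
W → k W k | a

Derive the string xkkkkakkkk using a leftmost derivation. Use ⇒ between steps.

A ⇒ xAk ⇒ xkWk ⇒ xkkWkk ⇒ xkkkWkkk ⇒ xkkkkWkkkk ⇒ xkkkkakkkk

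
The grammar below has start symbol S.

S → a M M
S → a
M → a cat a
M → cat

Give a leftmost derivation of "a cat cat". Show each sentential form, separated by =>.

S => a M M => a cat M => a cat cat

S => a M M   [S → a M M]
a M M => a cat M   [M → cat]
a cat M => a cat cat   [M → cat]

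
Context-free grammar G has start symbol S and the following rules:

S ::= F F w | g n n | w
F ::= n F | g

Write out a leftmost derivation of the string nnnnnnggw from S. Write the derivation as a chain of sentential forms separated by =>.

S=>FFw=>nFFw=>nnFFw=>nnnFFw=>nnnnFFw=>nnnnnFFw=>nnnnnnFFw=>nnnnnngFw=>nnnnnnggw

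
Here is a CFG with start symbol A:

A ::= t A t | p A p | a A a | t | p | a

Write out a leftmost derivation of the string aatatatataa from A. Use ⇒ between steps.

A ⇒ aAa ⇒ aaAaa ⇒ aatAtaa ⇒ aataAataa ⇒ aatatAtataa ⇒ aatatatataa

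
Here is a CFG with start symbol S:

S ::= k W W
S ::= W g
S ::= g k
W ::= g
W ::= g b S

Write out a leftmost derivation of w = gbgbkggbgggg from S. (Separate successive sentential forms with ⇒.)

S ⇒ Wg   [S ::= W g]
Wg ⇒ gbSg   [W ::= g b S]
gbSg ⇒ gbWgg   [S ::= W g]
gbWgg ⇒ gbgbSgg   [W ::= g b S]
gbgbSgg ⇒ gbgbkWWgg   [S ::= k W W]
gbgbkWWgg ⇒ gbgbkgWgg   [W ::= g]
gbgbkgWgg ⇒ gbgbkggbSgg   [W ::= g b S]
gbgbkggbSgg ⇒ gbgbkggbWggg   [S ::= W g]
gbgbkggbWggg ⇒ gbgbkggbgggg   [W ::= g]

S⇒Wg⇒gbSg⇒gbWgg⇒gbgbSgg⇒gbgbkWWgg⇒gbgbkgWgg⇒gbgbkggbSgg⇒gbgbkggbWggg⇒gbgbkggbgggg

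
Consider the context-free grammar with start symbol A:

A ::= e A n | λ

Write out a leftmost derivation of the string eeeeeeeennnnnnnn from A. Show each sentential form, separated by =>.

A=>eAn=>eeAnn=>eeeAnnn=>eeeeAnnnn=>eeeeeAnnnnn=>eeeeeeAnnnnnn=>eeeeeeeAnnnnnnn=>eeeeeeeeAnnnnnnnn=>eeeeeeeennnnnnnn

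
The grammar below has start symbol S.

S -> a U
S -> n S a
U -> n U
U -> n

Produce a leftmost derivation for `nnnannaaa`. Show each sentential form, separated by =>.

S => nSa => nnSaa => nnnSaaa => nnnaUaaa => nnnanUaaa => nnnannaaa

S => nSa   [S -> n S a]
nSa => nnSaa   [S -> n S a]
nnSaa => nnnSaaa   [S -> n S a]
nnnSaaa => nnnaUaaa   [S -> a U]
nnnaUaaa => nnnanUaaa   [U -> n U]
nnnanUaaa => nnnannaaa   [U -> n]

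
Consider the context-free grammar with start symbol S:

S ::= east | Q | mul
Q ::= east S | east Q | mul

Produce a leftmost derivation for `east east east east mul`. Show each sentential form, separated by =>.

S => Q   [S ::= Q]
Q => east Q   [Q ::= east Q]
east Q => east east Q   [Q ::= east Q]
east east Q => east east east S   [Q ::= east S]
east east east S => east east east Q   [S ::= Q]
east east east Q => east east east east Q   [Q ::= east Q]
east east east east Q => east east east east mul   [Q ::= mul]

S => Q => east Q => east east Q => east east east S => east east east Q => east east east east Q => east east east east mul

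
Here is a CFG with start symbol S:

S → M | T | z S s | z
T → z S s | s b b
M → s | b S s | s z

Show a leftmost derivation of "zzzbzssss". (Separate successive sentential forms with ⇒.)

S ⇒ zSs   [S → z S s]
zSs ⇒ zTs   [S → T]
zTs ⇒ zzSss   [T → z S s]
zzSss ⇒ zzzSsss   [S → z S s]
zzzSsss ⇒ zzzMsss   [S → M]
zzzMsss ⇒ zzzbSssss   [M → b S s]
zzzbSssss ⇒ zzzbzssss   [S → z]

S⇒zSs⇒zTs⇒zzSss⇒zzzSsss⇒zzzMsss⇒zzzbSssss⇒zzzbzssss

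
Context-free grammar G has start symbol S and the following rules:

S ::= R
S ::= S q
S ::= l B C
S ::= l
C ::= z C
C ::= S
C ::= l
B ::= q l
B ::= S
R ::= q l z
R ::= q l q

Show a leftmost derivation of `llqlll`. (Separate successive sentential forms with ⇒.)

S⇒lBC⇒lSC⇒llBCC⇒llqlCC⇒llqlSC⇒llqllC⇒llqlll

S ⇒ lBC   [S ::= l B C]
lBC ⇒ lSC   [B ::= S]
lSC ⇒ llBCC   [S ::= l B C]
llBCC ⇒ llqlCC   [B ::= q l]
llqlCC ⇒ llqlSC   [C ::= S]
llqlSC ⇒ llqllC   [S ::= l]
llqllC ⇒ llqlll   [C ::= l]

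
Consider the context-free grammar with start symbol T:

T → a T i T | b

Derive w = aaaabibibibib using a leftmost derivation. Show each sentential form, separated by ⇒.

T ⇒ aTiT ⇒ aaTiTiT ⇒ aaaTiTiTiT ⇒ aaaaTiTiTiTiT ⇒ aaaabiTiTiTiT ⇒ aaaabibiTiTiT ⇒ aaaabibibiTiT ⇒ aaaabibibibiT ⇒ aaaabibibibib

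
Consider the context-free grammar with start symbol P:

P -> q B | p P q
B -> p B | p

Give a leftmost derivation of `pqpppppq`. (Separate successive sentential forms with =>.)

P => pPq => pqBq => pqpBq => pqppBq => pqpppBq => pqppppBq => pqpppppq

P => pPq   [P -> p P q]
pPq => pqBq   [P -> q B]
pqBq => pqpBq   [B -> p B]
pqpBq => pqppBq   [B -> p B]
pqppBq => pqpppBq   [B -> p B]
pqpppBq => pqppppBq   [B -> p B]
pqppppBq => pqpppppq   [B -> p]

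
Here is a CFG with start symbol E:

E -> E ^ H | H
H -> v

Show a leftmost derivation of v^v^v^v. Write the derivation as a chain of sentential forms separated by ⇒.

E⇒E^H⇒E^H^H⇒E^H^H^H⇒H^H^H^H⇒v^H^H^H⇒v^v^H^H⇒v^v^v^H⇒v^v^v^v

E ⇒ E^H   [E -> E ^ H]
E^H ⇒ E^H^H   [E -> E ^ H]
E^H^H ⇒ E^H^H^H   [E -> E ^ H]
E^H^H^H ⇒ H^H^H^H   [E -> H]
H^H^H^H ⇒ v^H^H^H   [H -> v]
v^H^H^H ⇒ v^v^H^H   [H -> v]
v^v^H^H ⇒ v^v^v^H   [H -> v]
v^v^v^H ⇒ v^v^v^v   [H -> v]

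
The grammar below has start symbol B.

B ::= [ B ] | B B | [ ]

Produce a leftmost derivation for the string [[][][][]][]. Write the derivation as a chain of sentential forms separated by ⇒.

B⇒BB⇒[B]B⇒[BB]B⇒[BBB]B⇒[BBBB]B⇒[[]BBB]B⇒[[][]BB]B⇒[[][][]B]B⇒[[][][][]]B⇒[[][][][]][]

B ⇒ BB   [B ::= B B]
BB ⇒ [B]B   [B ::= [ B ]]
[B]B ⇒ [BB]B   [B ::= B B]
[BB]B ⇒ [BBB]B   [B ::= B B]
[BBB]B ⇒ [BBBB]B   [B ::= B B]
[BBBB]B ⇒ [[]BBB]B   [B ::= [ ]]
[[]BBB]B ⇒ [[][]BB]B   [B ::= [ ]]
[[][]BB]B ⇒ [[][][]B]B   [B ::= [ ]]
[[][][]B]B ⇒ [[][][][]]B   [B ::= [ ]]
[[][][][]]B ⇒ [[][][][]][]   [B ::= [ ]]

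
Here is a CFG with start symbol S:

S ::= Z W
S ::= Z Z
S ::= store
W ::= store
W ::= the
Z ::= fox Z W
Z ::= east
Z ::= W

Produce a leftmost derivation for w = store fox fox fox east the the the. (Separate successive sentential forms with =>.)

S => Z Z => W Z => store Z => store fox Z W => store fox fox Z W W => store fox fox fox Z W W W => store fox fox fox east W W W => store fox fox fox east the W W => store fox fox fox east the the W => store fox fox fox east the the the

S => Z Z   [S ::= Z Z]
Z Z => W Z   [Z ::= W]
W Z => store Z   [W ::= store]
store Z => store fox Z W   [Z ::= fox Z W]
store fox Z W => store fox fox Z W W   [Z ::= fox Z W]
store fox fox Z W W => store fox fox fox Z W W W   [Z ::= fox Z W]
store fox fox fox Z W W W => store fox fox fox east W W W   [Z ::= east]
store fox fox fox east W W W => store fox fox fox east the W W   [W ::= the]
store fox fox fox east the W W => store fox fox fox east the the W   [W ::= the]
store fox fox fox east the the W => store fox fox fox east the the the   [W ::= the]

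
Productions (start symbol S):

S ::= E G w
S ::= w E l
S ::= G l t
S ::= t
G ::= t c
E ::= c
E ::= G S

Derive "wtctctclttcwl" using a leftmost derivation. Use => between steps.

S => wEl   [S ::= w E l]
wEl => wGSl   [E ::= G S]
wGSl => wtcSl   [G ::= t c]
wtcSl => wtcEGwl   [S ::= E G w]
wtcEGwl => wtcGSGwl   [E ::= G S]
wtcGSGwl => wtctcSGwl   [G ::= t c]
wtctcSGwl => wtctcGltGwl   [S ::= G l t]
wtctcGltGwl => wtctctcltGwl   [G ::= t c]
wtctctcltGwl => wtctctclttcwl   [G ::= t c]

S => wEl => wGSl => wtcSl => wtcEGwl => wtcGSGwl => wtctcSGwl => wtctcGltGwl => wtctctcltGwl => wtctctclttcwl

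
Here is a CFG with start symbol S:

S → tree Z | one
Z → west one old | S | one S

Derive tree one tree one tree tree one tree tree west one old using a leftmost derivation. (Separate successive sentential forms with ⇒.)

S ⇒ tree Z ⇒ tree one S ⇒ tree one tree Z ⇒ tree one tree one S ⇒ tree one tree one tree Z ⇒ tree one tree one tree S ⇒ tree one tree one tree tree Z ⇒ tree one tree one tree tree one S ⇒ tree one tree one tree tree one tree Z ⇒ tree one tree one tree tree one tree S ⇒ tree one tree one tree tree one tree tree Z ⇒ tree one tree one tree tree one tree tree west one old

S ⇒ tree Z   [S → tree Z]
tree Z ⇒ tree one S   [Z → one S]
tree one S ⇒ tree one tree Z   [S → tree Z]
tree one tree Z ⇒ tree one tree one S   [Z → one S]
tree one tree one S ⇒ tree one tree one tree Z   [S → tree Z]
tree one tree one tree Z ⇒ tree one tree one tree S   [Z → S]
tree one tree one tree S ⇒ tree one tree one tree tree Z   [S → tree Z]
tree one tree one tree tree Z ⇒ tree one tree one tree tree one S   [Z → one S]
tree one tree one tree tree one S ⇒ tree one tree one tree tree one tree Z   [S → tree Z]
tree one tree one tree tree one tree Z ⇒ tree one tree one tree tree one tree S   [Z → S]
tree one tree one tree tree one tree S ⇒ tree one tree one tree tree one tree tree Z   [S → tree Z]
tree one tree one tree tree one tree tree Z ⇒ tree one tree one tree tree one tree tree west one old   [Z → west one old]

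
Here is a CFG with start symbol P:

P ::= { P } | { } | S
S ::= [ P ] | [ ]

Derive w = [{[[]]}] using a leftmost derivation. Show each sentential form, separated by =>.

P => S   [P ::= S]
S => [P]   [S ::= [ P ]]
[P] => [{P}]   [P ::= { P }]
[{P}] => [{S}]   [P ::= S]
[{S}] => [{[P]}]   [S ::= [ P ]]
[{[P]}] => [{[S]}]   [P ::= S]
[{[S]}] => [{[[]]}]   [S ::= [ ]]

P => S => [P] => [{P}] => [{S}] => [{[P]}] => [{[S]}] => [{[[]]}]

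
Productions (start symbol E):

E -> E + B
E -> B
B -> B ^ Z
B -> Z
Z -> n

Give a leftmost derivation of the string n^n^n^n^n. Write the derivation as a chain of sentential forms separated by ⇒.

E ⇒ B   [E -> B]
B ⇒ B^Z   [B -> B ^ Z]
B^Z ⇒ B^Z^Z   [B -> B ^ Z]
B^Z^Z ⇒ B^Z^Z^Z   [B -> B ^ Z]
B^Z^Z^Z ⇒ B^Z^Z^Z^Z   [B -> B ^ Z]
B^Z^Z^Z^Z ⇒ Z^Z^Z^Z^Z   [B -> Z]
Z^Z^Z^Z^Z ⇒ n^Z^Z^Z^Z   [Z -> n]
n^Z^Z^Z^Z ⇒ n^n^Z^Z^Z   [Z -> n]
n^n^Z^Z^Z ⇒ n^n^n^Z^Z   [Z -> n]
n^n^n^Z^Z ⇒ n^n^n^n^Z   [Z -> n]
n^n^n^n^Z ⇒ n^n^n^n^n   [Z -> n]

E ⇒ B ⇒ B^Z ⇒ B^Z^Z ⇒ B^Z^Z^Z ⇒ B^Z^Z^Z^Z ⇒ Z^Z^Z^Z^Z ⇒ n^Z^Z^Z^Z ⇒ n^n^Z^Z^Z ⇒ n^n^n^Z^Z ⇒ n^n^n^n^Z ⇒ n^n^n^n^n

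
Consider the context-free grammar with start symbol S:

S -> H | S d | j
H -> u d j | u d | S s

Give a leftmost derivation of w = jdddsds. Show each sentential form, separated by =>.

S => H => Ss => Sds => Hds => Ssds => Sdsds => Sddsds => Sdddsds => jdddsds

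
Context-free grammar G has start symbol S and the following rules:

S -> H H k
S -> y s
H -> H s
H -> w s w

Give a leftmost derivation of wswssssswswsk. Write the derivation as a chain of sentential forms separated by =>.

S=>HHk=>HsHk=>HssHk=>HsssHk=>HssssHk=>HsssssHk=>wswsssssHk=>wswsssssHsk=>wswssssswswsk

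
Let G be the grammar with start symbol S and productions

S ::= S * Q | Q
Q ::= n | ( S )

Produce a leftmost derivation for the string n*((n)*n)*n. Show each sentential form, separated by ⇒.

S ⇒ S*Q ⇒ S*Q*Q ⇒ Q*Q*Q ⇒ n*Q*Q ⇒ n*(S)*Q ⇒ n*(S*Q)*Q ⇒ n*(Q*Q)*Q ⇒ n*((S)*Q)*Q ⇒ n*((Q)*Q)*Q ⇒ n*((n)*Q)*Q ⇒ n*((n)*n)*Q ⇒ n*((n)*n)*n

S ⇒ S*Q   [S ::= S * Q]
S*Q ⇒ S*Q*Q   [S ::= S * Q]
S*Q*Q ⇒ Q*Q*Q   [S ::= Q]
Q*Q*Q ⇒ n*Q*Q   [Q ::= n]
n*Q*Q ⇒ n*(S)*Q   [Q ::= ( S )]
n*(S)*Q ⇒ n*(S*Q)*Q   [S ::= S * Q]
n*(S*Q)*Q ⇒ n*(Q*Q)*Q   [S ::= Q]
n*(Q*Q)*Q ⇒ n*((S)*Q)*Q   [Q ::= ( S )]
n*((S)*Q)*Q ⇒ n*((Q)*Q)*Q   [S ::= Q]
n*((Q)*Q)*Q ⇒ n*((n)*Q)*Q   [Q ::= n]
n*((n)*Q)*Q ⇒ n*((n)*n)*Q   [Q ::= n]
n*((n)*n)*Q ⇒ n*((n)*n)*n   [Q ::= n]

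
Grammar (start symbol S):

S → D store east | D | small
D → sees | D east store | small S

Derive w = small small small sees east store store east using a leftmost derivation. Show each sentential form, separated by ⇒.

S ⇒ D   [S → D]
D ⇒ small S   [D → small S]
small S ⇒ small D   [S → D]
small D ⇒ small small S   [D → small S]
small small S ⇒ small small D store east   [S → D store east]
small small D store east ⇒ small small D east store store east   [D → D east store]
small small D east store store east ⇒ small small small S east store store east   [D → small S]
small small small S east store store east ⇒ small small small D east store store east   [S → D]
small small small D east store store east ⇒ small small small sees east store store east   [D → sees]

S ⇒ D ⇒ small S ⇒ small D ⇒ small small S ⇒ small small D store east ⇒ small small D east store store east ⇒ small small small S east store store east ⇒ small small small D east store store east ⇒ small small small sees east store store east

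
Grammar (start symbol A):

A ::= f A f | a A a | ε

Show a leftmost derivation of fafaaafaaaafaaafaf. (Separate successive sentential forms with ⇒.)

A ⇒ fAf   [A ::= f A f]
fAf ⇒ faAaf   [A ::= a A a]
faAaf ⇒ fafAfaf   [A ::= f A f]
fafAfaf ⇒ fafaAafaf   [A ::= a A a]
fafaAafaf ⇒ fafaaAaafaf   [A ::= a A a]
fafaaAaafaf ⇒ fafaaaAaaafaf   [A ::= a A a]
fafaaaAaaafaf ⇒ fafaaafAfaaafaf   [A ::= f A f]
fafaaafAfaaafaf ⇒ fafaaafaAafaaafaf   [A ::= a A a]
fafaaafaAafaaafaf ⇒ fafaaafaaAaafaaafaf   [A ::= a A a]
fafaaafaaAaafaaafaf ⇒ fafaaafaaaafaaafaf   [A ::= ε]

A ⇒ fAf ⇒ faAaf ⇒ fafAfaf ⇒ fafaAafaf ⇒ fafaaAaafaf ⇒ fafaaaAaaafaf ⇒ fafaaafAfaaafaf ⇒ fafaaafaAafaaafaf ⇒ fafaaafaaAaafaaafaf ⇒ fafaaafaaaafaaafaf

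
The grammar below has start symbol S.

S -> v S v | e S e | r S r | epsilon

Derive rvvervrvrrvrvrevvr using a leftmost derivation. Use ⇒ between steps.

S ⇒ rSr ⇒ rvSvr ⇒ rvvSvvr ⇒ rvveSevvr ⇒ rvverSrevvr ⇒ rvvervSvrevvr ⇒ rvvervrSrvrevvr ⇒ rvvervrvSvrvrevvr ⇒ rvvervrvrSrvrvrevvr ⇒ rvvervrvrrvrvrevvr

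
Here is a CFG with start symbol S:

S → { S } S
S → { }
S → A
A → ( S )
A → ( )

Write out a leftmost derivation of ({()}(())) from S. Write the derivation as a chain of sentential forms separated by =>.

S => A   [S → A]
A => (S)   [A → ( S )]
(S) => ({S}S)   [S → { S } S]
({S}S) => ({A}S)   [S → A]
({A}S) => ({()}S)   [A → ( )]
({()}S) => ({()}A)   [S → A]
({()}A) => ({()}(S))   [A → ( S )]
({()}(S)) => ({()}(A))   [S → A]
({()}(A)) => ({()}(()))   [A → ( )]

S => A => (S) => ({S}S) => ({A}S) => ({()}S) => ({()}A) => ({()}(S)) => ({()}(A)) => ({()}(()))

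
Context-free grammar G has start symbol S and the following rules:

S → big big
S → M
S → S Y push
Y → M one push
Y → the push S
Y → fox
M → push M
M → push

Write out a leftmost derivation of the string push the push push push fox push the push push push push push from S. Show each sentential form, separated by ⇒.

S ⇒ S Y push ⇒ M Y push ⇒ push Y push ⇒ push the push S push ⇒ push the push S Y push push ⇒ push the push S Y push Y push push ⇒ push the push M Y push Y push push ⇒ push the push push M Y push Y push push ⇒ push the push push push Y push Y push push ⇒ push the push push push fox push Y push push ⇒ push the push push push fox push the push S push push ⇒ push the push push push fox push the push M push push ⇒ push the push push push fox push the push push M push push ⇒ push the push push push fox push the push push push push push

S ⇒ S Y push   [S → S Y push]
S Y push ⇒ M Y push   [S → M]
M Y push ⇒ push Y push   [M → push]
push Y push ⇒ push the push S push   [Y → the push S]
push the push S push ⇒ push the push S Y push push   [S → S Y push]
push the push S Y push push ⇒ push the push S Y push Y push push   [S → S Y push]
push the push S Y push Y push push ⇒ push the push M Y push Y push push   [S → M]
push the push M Y push Y push push ⇒ push the push push M Y push Y push push   [M → push M]
push the push push M Y push Y push push ⇒ push the push push push Y push Y push push   [M → push]
push the push push push Y push Y push push ⇒ push the push push push fox push Y push push   [Y → fox]
push the push push push fox push Y push push ⇒ push the push push push fox push the push S push push   [Y → the push S]
push the push push push fox push the push S push push ⇒ push the push push push fox push the push M push push   [S → M]
push the push push push fox push the push M push push ⇒ push the push push push fox push the push push M push push   [M → push M]
push the push push push fox push the push push M push push ⇒ push the push push push fox push the push push push push push   [M → push]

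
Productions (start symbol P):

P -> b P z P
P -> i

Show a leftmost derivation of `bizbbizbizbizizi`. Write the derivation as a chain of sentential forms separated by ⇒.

P⇒bPzP⇒bizP⇒bizbPzP⇒bizbbPzPzP⇒bizbbizPzP⇒bizbbizbPzPzP⇒bizbbizbizPzP⇒bizbbizbizbPzPzP⇒bizbbizbizbizPzP⇒bizbbizbizbizizP⇒bizbbizbizbizizi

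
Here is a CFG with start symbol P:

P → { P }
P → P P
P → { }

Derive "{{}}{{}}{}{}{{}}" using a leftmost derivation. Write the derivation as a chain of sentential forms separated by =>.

P => PP   [P → P P]
PP => PPP   [P → P P]
PPP => PPPP   [P → P P]
PPPP => {P}PPP   [P → { P }]
{P}PPP => {{}}PPP   [P → { }]
{{}}PPP => {{}}PPPP   [P → P P]
{{}}PPPP => {{}}{P}PPP   [P → { P }]
{{}}{P}PPP => {{}}{{}}PPP   [P → { }]
{{}}{{}}PPP => {{}}{{}}{}PP   [P → { }]
{{}}{{}}{}PP => {{}}{{}}{}{}P   [P → { }]
{{}}{{}}{}{}P => {{}}{{}}{}{}{P}   [P → { P }]
{{}}{{}}{}{}{P} => {{}}{{}}{}{}{{}}   [P → { }]

P=>PP=>PPP=>PPPP=>{P}PPP=>{{}}PPP=>{{}}PPPP=>{{}}{P}PPP=>{{}}{{}}PPP=>{{}}{{}}{}PP=>{{}}{{}}{}{}P=>{{}}{{}}{}{}{P}=>{{}}{{}}{}{}{{}}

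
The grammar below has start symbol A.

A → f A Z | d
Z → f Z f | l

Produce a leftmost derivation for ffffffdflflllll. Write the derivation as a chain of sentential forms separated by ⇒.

A ⇒ fAZ ⇒ ffAZZ ⇒ fffAZZZ ⇒ ffffAZZZZ ⇒ fffffAZZZZZ ⇒ ffffffAZZZZZZ ⇒ ffffffdZZZZZZ ⇒ ffffffdfZfZZZZZ ⇒ ffffffdflfZZZZZ ⇒ ffffffdflflZZZZ ⇒ ffffffdflfllZZZ ⇒ ffffffdflflllZZ ⇒ ffffffdflfllllZ ⇒ ffffffdflflllll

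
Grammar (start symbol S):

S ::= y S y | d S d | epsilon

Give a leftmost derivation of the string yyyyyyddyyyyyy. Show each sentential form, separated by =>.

S => ySy => yySyy => yyySyyy => yyyySyyyy => yyyyySyyyyy => yyyyyySyyyyyy => yyyyyydSdyyyyyy => yyyyyyddyyyyyy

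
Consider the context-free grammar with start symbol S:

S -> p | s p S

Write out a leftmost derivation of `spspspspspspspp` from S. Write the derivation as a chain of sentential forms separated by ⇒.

S ⇒ spS ⇒ spspS ⇒ spspspS ⇒ spspspspS ⇒ spspspspspS ⇒ spspspspspspS ⇒ spspspspspspspS ⇒ spspspspspspspp

S ⇒ spS   [S -> s p S]
spS ⇒ spspS   [S -> s p S]
spspS ⇒ spspspS   [S -> s p S]
spspspS ⇒ spspspspS   [S -> s p S]
spspspspS ⇒ spspspspspS   [S -> s p S]
spspspspspS ⇒ spspspspspspS   [S -> s p S]
spspspspspspS ⇒ spspspspspspspS   [S -> s p S]
spspspspspspspS ⇒ spspspspspspspp   [S -> p]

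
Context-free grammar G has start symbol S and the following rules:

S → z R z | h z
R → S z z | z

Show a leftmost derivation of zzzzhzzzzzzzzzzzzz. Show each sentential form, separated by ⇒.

S ⇒ zRz ⇒ zSzzz ⇒ zzRzzzz ⇒ zzSzzzzzz ⇒ zzzRzzzzzzz ⇒ zzzSzzzzzzzzz ⇒ zzzzRzzzzzzzzzz ⇒ zzzzSzzzzzzzzzzzz ⇒ zzzzhzzzzzzzzzzzzz

S ⇒ zRz   [S → z R z]
zRz ⇒ zSzzz   [R → S z z]
zSzzz ⇒ zzRzzzz   [S → z R z]
zzRzzzz ⇒ zzSzzzzzz   [R → S z z]
zzSzzzzzz ⇒ zzzRzzzzzzz   [S → z R z]
zzzRzzzzzzz ⇒ zzzSzzzzzzzzz   [R → S z z]
zzzSzzzzzzzzz ⇒ zzzzRzzzzzzzzzz   [S → z R z]
zzzzRzzzzzzzzzz ⇒ zzzzSzzzzzzzzzzzz   [R → S z z]
zzzzSzzzzzzzzzzzz ⇒ zzzzhzzzzzzzzzzzzz   [S → h z]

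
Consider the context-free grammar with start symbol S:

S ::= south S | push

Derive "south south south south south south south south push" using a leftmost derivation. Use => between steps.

S => south S => south south S => south south south S => south south south south S => south south south south south S => south south south south south south S => south south south south south south south S => south south south south south south south south S => south south south south south south south south push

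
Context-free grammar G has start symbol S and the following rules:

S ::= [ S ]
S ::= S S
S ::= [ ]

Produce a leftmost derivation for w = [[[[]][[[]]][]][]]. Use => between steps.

S => [S] => [SS] => [[S]S] => [[SS]S] => [[SSS]S] => [[[S]SS]S] => [[[[]]SS]S] => [[[[]][S]S]S] => [[[[]][[S]]S]S] => [[[[]][[[]]]S]S] => [[[[]][[[]]][]]S] => [[[[]][[[]]][]][]]

S => [S]   [S ::= [ S ]]
[S] => [SS]   [S ::= S S]
[SS] => [[S]S]   [S ::= [ S ]]
[[S]S] => [[SS]S]   [S ::= S S]
[[SS]S] => [[SSS]S]   [S ::= S S]
[[SSS]S] => [[[S]SS]S]   [S ::= [ S ]]
[[[S]SS]S] => [[[[]]SS]S]   [S ::= [ ]]
[[[[]]SS]S] => [[[[]][S]S]S]   [S ::= [ S ]]
[[[[]][S]S]S] => [[[[]][[S]]S]S]   [S ::= [ S ]]
[[[[]][[S]]S]S] => [[[[]][[[]]]S]S]   [S ::= [ ]]
[[[[]][[[]]]S]S] => [[[[]][[[]]][]]S]   [S ::= [ ]]
[[[[]][[[]]][]]S] => [[[[]][[[]]][]][]]   [S ::= [ ]]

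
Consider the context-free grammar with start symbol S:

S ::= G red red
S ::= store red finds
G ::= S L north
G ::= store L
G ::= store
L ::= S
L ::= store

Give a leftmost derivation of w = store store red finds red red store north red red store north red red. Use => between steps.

S => G red red => S L north red red => G red red L north red red => S L north red red L north red red => G red red L north red red L north red red => store L red red L north red red L north red red => store S red red L north red red L north red red => store store red finds red red L north red red L north red red => store store red finds red red store north red red L north red red => store store red finds red red store north red red store north red red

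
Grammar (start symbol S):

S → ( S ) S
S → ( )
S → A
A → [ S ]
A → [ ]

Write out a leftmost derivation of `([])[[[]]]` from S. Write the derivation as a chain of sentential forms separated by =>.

S=>(S)S=>(A)S=>([])S=>([])A=>([])[S]=>([])[A]=>([])[[S]]=>([])[[A]]=>([])[[[]]]

S => (S)S   [S → ( S ) S]
(S)S => (A)S   [S → A]
(A)S => ([])S   [A → [ ]]
([])S => ([])A   [S → A]
([])A => ([])[S]   [A → [ S ]]
([])[S] => ([])[A]   [S → A]
([])[A] => ([])[[S]]   [A → [ S ]]
([])[[S]] => ([])[[A]]   [S → A]
([])[[A]] => ([])[[[]]]   [A → [ ]]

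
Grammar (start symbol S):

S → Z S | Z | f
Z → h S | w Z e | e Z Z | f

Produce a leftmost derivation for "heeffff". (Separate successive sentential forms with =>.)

S => Z   [S → Z]
Z => hS   [Z → h S]
hS => hZS   [S → Z S]
hZS => heZZS   [Z → e Z Z]
heZZS => heeZZZS   [Z → e Z Z]
heeZZZS => heefZZS   [Z → f]
heefZZS => heeffZS   [Z → f]
heeffZS => heefffS   [Z → f]
heefffS => heeffff   [S → f]

S => Z => hS => hZS => heZZS => heeZZZS => heefZZS => heeffZS => heefffS => heeffff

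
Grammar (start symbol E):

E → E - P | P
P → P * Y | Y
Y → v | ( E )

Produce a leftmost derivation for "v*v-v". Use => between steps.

E => E-P => P-P => P*Y-P => Y*Y-P => v*Y-P => v*v-P => v*v-Y => v*v-v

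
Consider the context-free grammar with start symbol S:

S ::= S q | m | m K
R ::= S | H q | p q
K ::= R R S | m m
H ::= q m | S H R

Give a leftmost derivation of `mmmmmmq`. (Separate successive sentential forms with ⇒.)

S ⇒ Sq ⇒ mKq ⇒ mRRSq ⇒ mSRSq ⇒ mmKRSq ⇒ mmmmRSq ⇒ mmmmSSq ⇒ mmmmmSq ⇒ mmmmmmq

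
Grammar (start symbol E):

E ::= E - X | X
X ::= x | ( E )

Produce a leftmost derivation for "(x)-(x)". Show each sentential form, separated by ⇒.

E ⇒ E-X   [E ::= E - X]
E-X ⇒ X-X   [E ::= X]
X-X ⇒ (E)-X   [X ::= ( E )]
(E)-X ⇒ (X)-X   [E ::= X]
(X)-X ⇒ (x)-X   [X ::= x]
(x)-X ⇒ (x)-(E)   [X ::= ( E )]
(x)-(E) ⇒ (x)-(X)   [E ::= X]
(x)-(X) ⇒ (x)-(x)   [X ::= x]

E⇒E-X⇒X-X⇒(E)-X⇒(X)-X⇒(x)-X⇒(x)-(E)⇒(x)-(X)⇒(x)-(x)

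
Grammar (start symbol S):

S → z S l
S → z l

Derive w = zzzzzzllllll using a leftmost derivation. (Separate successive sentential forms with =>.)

S => zSl   [S → z S l]
zSl => zzSll   [S → z S l]
zzSll => zzzSlll   [S → z S l]
zzzSlll => zzzzSllll   [S → z S l]
zzzzSllll => zzzzzSlllll   [S → z S l]
zzzzzSlllll => zzzzzzllllll   [S → z l]

S => zSl => zzSll => zzzSlll => zzzzSllll => zzzzzSlllll => zzzzzzllllll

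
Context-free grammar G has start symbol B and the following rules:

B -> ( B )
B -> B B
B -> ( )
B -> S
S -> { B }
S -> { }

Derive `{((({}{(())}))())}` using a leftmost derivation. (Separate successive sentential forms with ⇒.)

B ⇒ S ⇒ {B} ⇒ {(B)} ⇒ {(BB)} ⇒ {((B)B)} ⇒ {(((B))B)} ⇒ {(((BB))B)} ⇒ {(((SB))B)} ⇒ {((({}B))B)} ⇒ {((({}S))B)} ⇒ {((({}{B}))B)} ⇒ {((({}{(B)}))B)} ⇒ {((({}{(())}))B)} ⇒ {((({}{(())}))())}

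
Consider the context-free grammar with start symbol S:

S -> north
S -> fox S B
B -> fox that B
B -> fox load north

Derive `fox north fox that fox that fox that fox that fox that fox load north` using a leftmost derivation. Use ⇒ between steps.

S ⇒ fox S B ⇒ fox north B ⇒ fox north fox that B ⇒ fox north fox that fox that B ⇒ fox north fox that fox that fox that B ⇒ fox north fox that fox that fox that fox that B ⇒ fox north fox that fox that fox that fox that fox that B ⇒ fox north fox that fox that fox that fox that fox that fox load north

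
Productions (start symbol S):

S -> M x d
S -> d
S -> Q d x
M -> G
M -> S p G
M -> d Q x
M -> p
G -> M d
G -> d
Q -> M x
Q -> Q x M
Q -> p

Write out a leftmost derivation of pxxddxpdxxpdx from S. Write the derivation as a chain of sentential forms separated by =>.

S => Qdx   [S -> Q d x]
Qdx => QxMdx   [Q -> Q x M]
QxMdx => MxxMdx   [Q -> M x]
MxxMdx => SpGxxMdx   [M -> S p G]
SpGxxMdx => QdxpGxxMdx   [S -> Q d x]
QdxpGxxMdx => QxMdxpGxxMdx   [Q -> Q x M]
QxMdxpGxxMdx => MxxMdxpGxxMdx   [Q -> M x]
MxxMdxpGxxMdx => pxxMdxpGxxMdx   [M -> p]
pxxMdxpGxxMdx => pxxGdxpGxxMdx   [M -> G]
pxxGdxpGxxMdx => pxxddxpGxxMdx   [G -> d]
pxxddxpGxxMdx => pxxddxpdxxMdx   [G -> d]
pxxddxpdxxMdx => pxxddxpdxxpdx   [M -> p]

S=>Qdx=>QxMdx=>MxxMdx=>SpGxxMdx=>QdxpGxxMdx=>QxMdxpGxxMdx=>MxxMdxpGxxMdx=>pxxMdxpGxxMdx=>pxxGdxpGxxMdx=>pxxddxpGxxMdx=>pxxddxpdxxMdx=>pxxddxpdxxpdx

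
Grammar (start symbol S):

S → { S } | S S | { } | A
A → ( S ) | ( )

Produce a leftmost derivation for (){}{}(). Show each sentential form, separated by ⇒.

S ⇒ SS ⇒ AS ⇒ ()S ⇒ ()SS ⇒ ()SSS ⇒ (){}SS ⇒ (){}{}S ⇒ (){}{}A ⇒ (){}{}()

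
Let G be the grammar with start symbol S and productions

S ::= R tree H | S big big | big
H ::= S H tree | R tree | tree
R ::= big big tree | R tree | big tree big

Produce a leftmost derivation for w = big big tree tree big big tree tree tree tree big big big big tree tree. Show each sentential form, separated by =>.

S => R tree H => big big tree tree H => big big tree tree S H tree => big big tree tree S big big H tree => big big tree tree S big big big big H tree => big big tree tree R tree H big big big big H tree => big big tree tree R tree tree H big big big big H tree => big big tree tree big big tree tree tree H big big big big H tree => big big tree tree big big tree tree tree tree big big big big H tree => big big tree tree big big tree tree tree tree big big big big tree tree

S => R tree H   [S ::= R tree H]
R tree H => big big tree tree H   [R ::= big big tree]
big big tree tree H => big big tree tree S H tree   [H ::= S H tree]
big big tree tree S H tree => big big tree tree S big big H tree   [S ::= S big big]
big big tree tree S big big H tree => big big tree tree S big big big big H tree   [S ::= S big big]
big big tree tree S big big big big H tree => big big tree tree R tree H big big big big H tree   [S ::= R tree H]
big big tree tree R tree H big big big big H tree => big big tree tree R tree tree H big big big big H tree   [R ::= R tree]
big big tree tree R tree tree H big big big big H tree => big big tree tree big big tree tree tree H big big big big H tree   [R ::= big big tree]
big big tree tree big big tree tree tree H big big big big H tree => big big tree tree big big tree tree tree tree big big big big H tree   [H ::= tree]
big big tree tree big big tree tree tree tree big big big big H tree => big big tree tree big big tree tree tree tree big big big big tree tree   [H ::= tree]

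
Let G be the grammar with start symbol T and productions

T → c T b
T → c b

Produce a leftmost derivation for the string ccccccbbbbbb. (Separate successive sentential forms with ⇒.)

T ⇒ cTb ⇒ ccTbb ⇒ cccTbbb ⇒ ccccTbbbb ⇒ cccccTbbbbb ⇒ ccccccbbbbbb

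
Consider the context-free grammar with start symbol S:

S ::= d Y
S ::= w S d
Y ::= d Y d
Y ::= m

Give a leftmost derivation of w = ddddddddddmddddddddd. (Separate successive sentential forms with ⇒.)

S⇒dY⇒ddYd⇒dddYdd⇒ddddYddd⇒dddddYdddd⇒ddddddYddddd⇒dddddddYdddddd⇒ddddddddYddddddd⇒dddddddddYdddddddd⇒ddddddddddYddddddddd⇒ddddddddddmddddddddd

S ⇒ dY   [S ::= d Y]
dY ⇒ ddYd   [Y ::= d Y d]
ddYd ⇒ dddYdd   [Y ::= d Y d]
dddYdd ⇒ ddddYddd   [Y ::= d Y d]
ddddYddd ⇒ dddddYdddd   [Y ::= d Y d]
dddddYdddd ⇒ ddddddYddddd   [Y ::= d Y d]
ddddddYddddd ⇒ dddddddYdddddd   [Y ::= d Y d]
dddddddYdddddd ⇒ ddddddddYddddddd   [Y ::= d Y d]
ddddddddYddddddd ⇒ dddddddddYdddddddd   [Y ::= d Y d]
dddddddddYdddddddd ⇒ ddddddddddYddddddddd   [Y ::= d Y d]
ddddddddddYddddddddd ⇒ ddddddddddmddddddddd   [Y ::= m]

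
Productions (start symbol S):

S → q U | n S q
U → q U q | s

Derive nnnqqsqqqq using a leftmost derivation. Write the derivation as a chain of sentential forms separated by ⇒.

S⇒nSq⇒nnSqq⇒nnnSqqq⇒nnnqUqqq⇒nnnqqUqqqq⇒nnnqqsqqqq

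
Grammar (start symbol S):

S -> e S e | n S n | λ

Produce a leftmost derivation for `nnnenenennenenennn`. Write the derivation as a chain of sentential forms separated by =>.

S => nSn   [S -> n S n]
nSn => nnSnn   [S -> n S n]
nnSnn => nnnSnnn   [S -> n S n]
nnnSnnn => nnneSennn   [S -> e S e]
nnneSennn => nnnenSnennn   [S -> n S n]
nnnenSnennn => nnneneSenennn   [S -> e S e]
nnneneSenennn => nnnenenSnenennn   [S -> n S n]
nnnenenSnenennn => nnneneneSenenennn   [S -> e S e]
nnneneneSenenennn => nnnenenenSnenenennn   [S -> n S n]
nnnenenenSnenenennn => nnnenenennenenennn   [S -> λ]

S => nSn => nnSnn => nnnSnnn => nnneSennn => nnnenSnennn => nnneneSenennn => nnnenenSnenennn => nnneneneSenenennn => nnnenenenSnenenennn => nnnenenennenenennn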